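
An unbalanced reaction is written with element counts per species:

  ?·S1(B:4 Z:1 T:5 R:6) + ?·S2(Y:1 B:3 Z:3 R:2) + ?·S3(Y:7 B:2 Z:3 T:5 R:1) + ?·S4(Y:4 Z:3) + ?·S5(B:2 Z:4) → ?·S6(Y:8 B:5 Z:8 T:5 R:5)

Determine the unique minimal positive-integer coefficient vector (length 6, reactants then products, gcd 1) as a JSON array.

Coefficients: [2, 1, 1, 4, 1, 3]

Y: 2·0+1·1+1·7+4·4+1·0 = 24 | 3·8 = 24
B: 2·4+1·3+1·2+4·0+1·2 = 15 | 3·5 = 15
Z: 2·1+1·3+1·3+4·3+1·4 = 24 | 3·8 = 24
T: 2·5+1·0+1·5+4·0+1·0 = 15 | 3·5 = 15
R: 2·6+1·2+1·1+4·0+1·0 = 15 | 3·5 = 15
gcd(2,1,1,4,1,3) = 1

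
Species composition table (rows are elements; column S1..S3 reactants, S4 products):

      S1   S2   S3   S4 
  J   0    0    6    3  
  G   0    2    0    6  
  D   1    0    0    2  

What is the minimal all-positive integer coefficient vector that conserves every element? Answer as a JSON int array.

J: 4·0+6·0+1·6 = 6 | 2·3 = 6
G: 4·0+6·2+1·0 = 12 | 2·6 = 12
D: 4·1+6·0+1·0 = 4 | 2·2 = 4
gcd(4,6,1,2) = 1

Coefficients: [4, 6, 1, 2]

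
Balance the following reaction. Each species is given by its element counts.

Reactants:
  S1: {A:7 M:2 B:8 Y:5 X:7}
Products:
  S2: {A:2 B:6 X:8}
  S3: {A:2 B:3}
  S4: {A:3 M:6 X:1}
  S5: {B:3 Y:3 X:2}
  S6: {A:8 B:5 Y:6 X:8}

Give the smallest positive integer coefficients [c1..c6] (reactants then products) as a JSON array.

A: 6·7 = 42 | 1·2+5·2+2·3+4·0+3·8 = 42
M: 6·2 = 12 | 1·0+5·0+2·6+4·0+3·0 = 12
B: 6·8 = 48 | 1·6+5·3+2·0+4·3+3·5 = 48
Y: 6·5 = 30 | 1·0+5·0+2·0+4·3+3·6 = 30
X: 6·7 = 42 | 1·8+5·0+2·1+4·2+3·8 = 42
gcd(6,1,5,2,4,3) = 1

Coefficients: [6, 1, 5, 2, 4, 3]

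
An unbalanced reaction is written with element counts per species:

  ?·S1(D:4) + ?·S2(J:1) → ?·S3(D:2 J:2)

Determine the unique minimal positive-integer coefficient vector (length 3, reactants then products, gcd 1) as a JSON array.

Coefficients: [1, 4, 2]

D: 1·4+4·0 = 4 | 2·2 = 4
J: 1·0+4·1 = 4 | 2·2 = 4
gcd(1,4,2) = 1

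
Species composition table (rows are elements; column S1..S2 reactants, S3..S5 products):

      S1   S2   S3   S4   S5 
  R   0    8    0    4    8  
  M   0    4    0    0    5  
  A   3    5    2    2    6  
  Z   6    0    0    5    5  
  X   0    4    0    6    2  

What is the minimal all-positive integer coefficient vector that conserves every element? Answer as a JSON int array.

Coefficients: [5, 5, 6, 2, 4]

R: 5·0+5·8 = 40 | 6·0+2·4+4·8 = 40
M: 5·0+5·4 = 20 | 6·0+2·0+4·5 = 20
A: 5·3+5·5 = 40 | 6·2+2·2+4·6 = 40
Z: 5·6+5·0 = 30 | 6·0+2·5+4·5 = 30
X: 5·0+5·4 = 20 | 6·0+2·6+4·2 = 20
gcd(5,5,6,2,4) = 1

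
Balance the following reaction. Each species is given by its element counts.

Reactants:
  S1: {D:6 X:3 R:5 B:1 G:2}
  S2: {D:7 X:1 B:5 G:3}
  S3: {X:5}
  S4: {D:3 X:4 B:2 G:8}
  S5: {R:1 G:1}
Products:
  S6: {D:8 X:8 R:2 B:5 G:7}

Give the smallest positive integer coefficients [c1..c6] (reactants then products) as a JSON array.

Coefficients: [1, 4, 5, 2, 5, 5]

D: 1·6+4·7+5·0+2·3+5·0 = 40 | 5·8 = 40
X: 1·3+4·1+5·5+2·4+5·0 = 40 | 5·8 = 40
R: 1·5+4·0+5·0+2·0+5·1 = 10 | 5·2 = 10
B: 1·1+4·5+5·0+2·2+5·0 = 25 | 5·5 = 25
G: 1·2+4·3+5·0+2·8+5·1 = 35 | 5·7 = 35
gcd(1,4,5,2,5,5) = 1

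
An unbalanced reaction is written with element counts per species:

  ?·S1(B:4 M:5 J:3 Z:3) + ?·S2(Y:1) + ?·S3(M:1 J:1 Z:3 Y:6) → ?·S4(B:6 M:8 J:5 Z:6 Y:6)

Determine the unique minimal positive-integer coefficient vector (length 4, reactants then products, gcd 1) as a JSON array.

B: 3·4+6·0+1·0 = 12 | 2·6 = 12
M: 3·5+6·0+1·1 = 16 | 2·8 = 16
J: 3·3+6·0+1·1 = 10 | 2·5 = 10
Z: 3·3+6·0+1·3 = 12 | 2·6 = 12
Y: 3·0+6·1+1·6 = 12 | 2·6 = 12
gcd(3,6,1,2) = 1

Coefficients: [3, 6, 1, 2]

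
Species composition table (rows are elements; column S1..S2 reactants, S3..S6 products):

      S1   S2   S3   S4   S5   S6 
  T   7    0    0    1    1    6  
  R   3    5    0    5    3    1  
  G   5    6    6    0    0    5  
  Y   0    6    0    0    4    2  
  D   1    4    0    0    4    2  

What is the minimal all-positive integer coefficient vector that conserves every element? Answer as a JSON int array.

Coefficients: [4, 2, 2, 3, 1, 4]

T: 4·7+2·0 = 28 | 2·0+3·1+1·1+4·6 = 28
R: 4·3+2·5 = 22 | 2·0+3·5+1·3+4·1 = 22
G: 4·5+2·6 = 32 | 2·6+3·0+1·0+4·5 = 32
Y: 4·0+2·6 = 12 | 2·0+3·0+1·4+4·2 = 12
D: 4·1+2·4 = 12 | 2·0+3·0+1·4+4·2 = 12
gcd(4,2,2,3,1,4) = 1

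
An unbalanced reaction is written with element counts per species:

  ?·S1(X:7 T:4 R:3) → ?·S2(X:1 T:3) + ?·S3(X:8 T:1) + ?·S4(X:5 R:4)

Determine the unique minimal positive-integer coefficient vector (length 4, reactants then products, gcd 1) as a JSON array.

X: 4·7 = 28 | 5·1+1·8+3·5 = 28
T: 4·4 = 16 | 5·3+1·1+3·0 = 16
R: 4·3 = 12 | 5·0+1·0+3·4 = 12
gcd(4,5,1,3) = 1

Coefficients: [4, 5, 1, 3]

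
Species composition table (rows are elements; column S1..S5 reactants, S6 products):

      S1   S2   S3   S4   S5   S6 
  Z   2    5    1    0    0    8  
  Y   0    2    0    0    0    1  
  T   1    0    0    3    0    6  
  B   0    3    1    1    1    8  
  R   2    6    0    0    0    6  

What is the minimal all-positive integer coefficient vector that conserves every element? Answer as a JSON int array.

Coefficients: [3, 1, 5, 3, 5, 2]

Z: 3·2+1·5+5·1+3·0+5·0 = 16 | 2·8 = 16
Y: 3·0+1·2+5·0+3·0+5·0 = 2 | 2·1 = 2
T: 3·1+1·0+5·0+3·3+5·0 = 12 | 2·6 = 12
B: 3·0+1·3+5·1+3·1+5·1 = 16 | 2·8 = 16
R: 3·2+1·6+5·0+3·0+5·0 = 12 | 2·6 = 12
gcd(3,1,5,3,5,2) = 1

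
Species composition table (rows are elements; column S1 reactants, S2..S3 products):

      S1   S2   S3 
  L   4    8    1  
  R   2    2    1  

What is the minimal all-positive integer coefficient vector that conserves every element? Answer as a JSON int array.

Coefficients: [3, 1, 4]

L: 3·4 = 12 | 1·8+4·1 = 12
R: 3·2 = 6 | 1·2+4·1 = 6
gcd(3,1,4) = 1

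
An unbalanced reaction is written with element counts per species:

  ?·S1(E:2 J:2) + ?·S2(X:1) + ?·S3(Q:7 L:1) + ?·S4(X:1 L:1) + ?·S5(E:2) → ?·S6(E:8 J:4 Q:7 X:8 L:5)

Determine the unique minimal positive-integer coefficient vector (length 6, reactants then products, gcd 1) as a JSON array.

E: 2·2+4·0+1·0+4·0+2·2 = 8 | 1·8 = 8
J: 2·2+4·0+1·0+4·0+2·0 = 4 | 1·4 = 4
Q: 2·0+4·0+1·7+4·0+2·0 = 7 | 1·7 = 7
X: 2·0+4·1+1·0+4·1+2·0 = 8 | 1·8 = 8
L: 2·0+4·0+1·1+4·1+2·0 = 5 | 1·5 = 5
gcd(2,4,1,4,2,1) = 1

Coefficients: [2, 4, 1, 4, 2, 1]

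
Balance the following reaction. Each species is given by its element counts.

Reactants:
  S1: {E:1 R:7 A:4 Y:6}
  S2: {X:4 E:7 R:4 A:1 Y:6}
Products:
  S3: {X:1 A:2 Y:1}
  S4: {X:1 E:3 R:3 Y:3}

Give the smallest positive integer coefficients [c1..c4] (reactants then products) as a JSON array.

X: 1·0+2·4 = 8 | 3·1+5·1 = 8
E: 1·1+2·7 = 15 | 3·0+5·3 = 15
R: 1·7+2·4 = 15 | 3·0+5·3 = 15
A: 1·4+2·1 = 6 | 3·2+5·0 = 6
Y: 1·6+2·6 = 18 | 3·1+5·3 = 18
gcd(1,2,3,5) = 1

Coefficients: [1, 2, 3, 5]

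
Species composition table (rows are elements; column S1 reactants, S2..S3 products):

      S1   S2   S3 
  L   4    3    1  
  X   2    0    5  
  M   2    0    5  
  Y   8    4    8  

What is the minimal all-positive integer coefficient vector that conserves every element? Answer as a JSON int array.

Coefficients: [5, 6, 2]

L: 5·4 = 20 | 6·3+2·1 = 20
X: 5·2 = 10 | 6·0+2·5 = 10
M: 5·2 = 10 | 6·0+2·5 = 10
Y: 5·8 = 40 | 6·4+2·8 = 40
gcd(5,6,2) = 1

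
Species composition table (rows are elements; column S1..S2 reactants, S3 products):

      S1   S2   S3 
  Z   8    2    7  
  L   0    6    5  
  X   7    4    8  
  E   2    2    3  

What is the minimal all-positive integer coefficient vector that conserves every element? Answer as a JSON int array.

Coefficients: [4, 5, 6]

Z: 4·8+5·2 = 42 | 6·7 = 42
L: 4·0+5·6 = 30 | 6·5 = 30
X: 4·7+5·4 = 48 | 6·8 = 48
E: 4·2+5·2 = 18 | 6·3 = 18
gcd(4,5,6) = 1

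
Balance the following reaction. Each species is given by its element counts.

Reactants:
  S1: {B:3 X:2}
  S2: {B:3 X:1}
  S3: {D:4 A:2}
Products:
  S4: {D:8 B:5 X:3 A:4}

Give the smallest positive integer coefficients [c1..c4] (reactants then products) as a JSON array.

D: 4·0+1·0+6·4 = 24 | 3·8 = 24
B: 4·3+1·3+6·0 = 15 | 3·5 = 15
X: 4·2+1·1+6·0 = 9 | 3·3 = 9
A: 4·0+1·0+6·2 = 12 | 3·4 = 12
gcd(4,1,6,3) = 1

Coefficients: [4, 1, 6, 3]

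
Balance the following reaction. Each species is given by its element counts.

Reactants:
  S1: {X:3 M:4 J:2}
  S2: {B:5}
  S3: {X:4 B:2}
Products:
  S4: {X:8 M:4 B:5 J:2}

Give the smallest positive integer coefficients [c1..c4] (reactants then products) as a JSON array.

Coefficients: [4, 2, 5, 4]

X: 4·3+2·0+5·4 = 32 | 4·8 = 32
M: 4·4+2·0+5·0 = 16 | 4·4 = 16
B: 4·0+2·5+5·2 = 20 | 4·5 = 20
J: 4·2+2·0+5·0 = 8 | 4·2 = 8
gcd(4,2,5,4) = 1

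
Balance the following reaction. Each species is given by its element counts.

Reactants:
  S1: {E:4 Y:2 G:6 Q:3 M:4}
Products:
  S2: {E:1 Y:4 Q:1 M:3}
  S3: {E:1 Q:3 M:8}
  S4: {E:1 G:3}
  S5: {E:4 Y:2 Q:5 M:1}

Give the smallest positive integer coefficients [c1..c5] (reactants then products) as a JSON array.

Coefficients: [3, 1, 1, 6, 1]

E: 3·4 = 12 | 1·1+1·1+6·1+1·4 = 12
Y: 3·2 = 6 | 1·4+1·0+6·0+1·2 = 6
G: 3·6 = 18 | 1·0+1·0+6·3+1·0 = 18
Q: 3·3 = 9 | 1·1+1·3+6·0+1·5 = 9
M: 3·4 = 12 | 1·3+1·8+6·0+1·1 = 12
gcd(3,1,1,6,1) = 1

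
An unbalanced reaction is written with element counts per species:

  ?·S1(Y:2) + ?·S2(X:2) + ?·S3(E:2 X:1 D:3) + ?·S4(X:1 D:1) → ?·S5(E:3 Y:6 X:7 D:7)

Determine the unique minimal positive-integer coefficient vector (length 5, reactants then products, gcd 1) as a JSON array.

Coefficients: [6, 3, 3, 5, 2]

E: 6·0+3·0+3·2+5·0 = 6 | 2·3 = 6
Y: 6·2+3·0+3·0+5·0 = 12 | 2·6 = 12
X: 6·0+3·2+3·1+5·1 = 14 | 2·7 = 14
D: 6·0+3·0+3·3+5·1 = 14 | 2·7 = 14
gcd(6,3,3,5,2) = 1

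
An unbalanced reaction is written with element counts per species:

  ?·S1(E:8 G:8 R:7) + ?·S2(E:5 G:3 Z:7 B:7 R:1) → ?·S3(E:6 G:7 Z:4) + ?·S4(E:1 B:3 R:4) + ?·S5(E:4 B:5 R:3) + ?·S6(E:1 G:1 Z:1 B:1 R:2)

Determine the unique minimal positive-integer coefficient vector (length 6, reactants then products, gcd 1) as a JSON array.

E: 3·8+3·5 = 39 | 4·6+2·1+2·4+5·1 = 39
G: 3·8+3·3 = 33 | 4·7+2·0+2·0+5·1 = 33
Z: 3·0+3·7 = 21 | 4·4+2·0+2·0+5·1 = 21
B: 3·0+3·7 = 21 | 4·0+2·3+2·5+5·1 = 21
R: 3·7+3·1 = 24 | 4·0+2·4+2·3+5·2 = 24
gcd(3,3,4,2,2,5) = 1

Coefficients: [3, 3, 4, 2, 2, 5]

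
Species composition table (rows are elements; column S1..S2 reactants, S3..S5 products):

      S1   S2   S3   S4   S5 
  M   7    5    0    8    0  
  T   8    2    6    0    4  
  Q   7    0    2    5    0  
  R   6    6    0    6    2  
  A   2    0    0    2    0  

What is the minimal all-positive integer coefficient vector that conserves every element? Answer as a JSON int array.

M: 5·7+1·5 = 40 | 5·0+5·8+3·0 = 40
T: 5·8+1·2 = 42 | 5·6+5·0+3·4 = 42
Q: 5·7+1·0 = 35 | 5·2+5·5+3·0 = 35
R: 5·6+1·6 = 36 | 5·0+5·6+3·2 = 36
A: 5·2+1·0 = 10 | 5·0+5·2+3·0 = 10
gcd(5,1,5,5,3) = 1

Coefficients: [5, 1, 5, 5, 3]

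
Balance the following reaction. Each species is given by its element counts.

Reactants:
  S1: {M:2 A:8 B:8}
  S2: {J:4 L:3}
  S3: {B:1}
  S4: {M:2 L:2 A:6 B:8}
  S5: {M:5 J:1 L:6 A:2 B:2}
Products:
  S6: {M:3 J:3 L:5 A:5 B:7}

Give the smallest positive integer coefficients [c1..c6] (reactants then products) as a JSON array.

M: 1·2+4·0+6·0+3·2+2·5 = 18 | 6·3 = 18
J: 1·0+4·4+6·0+3·0+2·1 = 18 | 6·3 = 18
L: 1·0+4·3+6·0+3·2+2·6 = 30 | 6·5 = 30
A: 1·8+4·0+6·0+3·6+2·2 = 30 | 6·5 = 30
B: 1·8+4·0+6·1+3·8+2·2 = 42 | 6·7 = 42
gcd(1,4,6,3,2,6) = 1

Coefficients: [1, 4, 6, 3, 2, 6]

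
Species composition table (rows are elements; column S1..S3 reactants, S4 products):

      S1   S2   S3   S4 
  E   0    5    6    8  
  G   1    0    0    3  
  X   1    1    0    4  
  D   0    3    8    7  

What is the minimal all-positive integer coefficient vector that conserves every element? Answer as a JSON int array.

Coefficients: [6, 2, 1, 2]

E: 6·0+2·5+1·6 = 16 | 2·8 = 16
G: 6·1+2·0+1·0 = 6 | 2·3 = 6
X: 6·1+2·1+1·0 = 8 | 2·4 = 8
D: 6·0+2·3+1·8 = 14 | 2·7 = 14
gcd(6,2,1,2) = 1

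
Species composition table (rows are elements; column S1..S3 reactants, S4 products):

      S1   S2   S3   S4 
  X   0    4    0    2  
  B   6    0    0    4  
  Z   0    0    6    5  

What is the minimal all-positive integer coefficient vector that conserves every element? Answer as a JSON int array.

X: 4·0+3·4+5·0 = 12 | 6·2 = 12
B: 4·6+3·0+5·0 = 24 | 6·4 = 24
Z: 4·0+3·0+5·6 = 30 | 6·5 = 30
gcd(4,3,5,6) = 1

Coefficients: [4, 3, 5, 6]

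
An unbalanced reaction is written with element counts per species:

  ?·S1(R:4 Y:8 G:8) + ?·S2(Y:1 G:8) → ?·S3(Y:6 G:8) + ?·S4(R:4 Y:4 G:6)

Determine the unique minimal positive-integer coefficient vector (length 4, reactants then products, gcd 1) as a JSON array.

Coefficients: [4, 2, 3, 4]

R: 4·4+2·0 = 16 | 3·0+4·4 = 16
Y: 4·8+2·1 = 34 | 3·6+4·4 = 34
G: 4·8+2·8 = 48 | 3·8+4·6 = 48
gcd(4,2,3,4) = 1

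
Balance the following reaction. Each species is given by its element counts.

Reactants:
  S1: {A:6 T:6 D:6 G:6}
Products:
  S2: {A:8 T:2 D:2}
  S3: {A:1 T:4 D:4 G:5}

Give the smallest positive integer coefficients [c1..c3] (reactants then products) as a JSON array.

Coefficients: [5, 3, 6]

A: 5·6 = 30 | 3·8+6·1 = 30
T: 5·6 = 30 | 3·2+6·4 = 30
D: 5·6 = 30 | 3·2+6·4 = 30
G: 5·6 = 30 | 3·0+6·5 = 30
gcd(5,3,6) = 1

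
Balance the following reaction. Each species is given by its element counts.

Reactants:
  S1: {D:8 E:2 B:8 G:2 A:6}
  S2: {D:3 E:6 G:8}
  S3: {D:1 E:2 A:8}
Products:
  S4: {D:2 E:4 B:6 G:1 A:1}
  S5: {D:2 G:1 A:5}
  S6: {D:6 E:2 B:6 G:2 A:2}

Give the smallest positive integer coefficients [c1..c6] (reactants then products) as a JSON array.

D: 6·8+1·3+1·1 = 52 | 2·2+6·2+6·6 = 52
E: 6·2+1·6+1·2 = 20 | 2·4+6·0+6·2 = 20
B: 6·8+1·0+1·0 = 48 | 2·6+6·0+6·6 = 48
G: 6·2+1·8+1·0 = 20 | 2·1+6·1+6·2 = 20
A: 6·6+1·0+1·8 = 44 | 2·1+6·5+6·2 = 44
gcd(6,1,1,2,6,6) = 1

Coefficients: [6, 1, 1, 2, 6, 6]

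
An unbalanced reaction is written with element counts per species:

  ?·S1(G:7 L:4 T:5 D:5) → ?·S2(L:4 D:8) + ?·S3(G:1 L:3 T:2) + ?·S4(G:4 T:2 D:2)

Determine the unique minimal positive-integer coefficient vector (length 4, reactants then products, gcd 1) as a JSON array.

Coefficients: [4, 1, 4, 6]

G: 4·7 = 28 | 1·0+4·1+6·4 = 28
L: 4·4 = 16 | 1·4+4·3+6·0 = 16
T: 4·5 = 20 | 1·0+4·2+6·2 = 20
D: 4·5 = 20 | 1·8+4·0+6·2 = 20
gcd(4,1,4,6) = 1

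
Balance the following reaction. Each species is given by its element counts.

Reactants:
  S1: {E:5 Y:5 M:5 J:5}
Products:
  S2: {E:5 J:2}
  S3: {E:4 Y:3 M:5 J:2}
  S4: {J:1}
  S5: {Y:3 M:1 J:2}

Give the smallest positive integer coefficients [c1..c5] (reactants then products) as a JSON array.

E: 6·5 = 30 | 2·5+5·4+6·0+5·0 = 30
Y: 6·5 = 30 | 2·0+5·3+6·0+5·3 = 30
M: 6·5 = 30 | 2·0+5·5+6·0+5·1 = 30
J: 6·5 = 30 | 2·2+5·2+6·1+5·2 = 30
gcd(6,2,5,6,5) = 1

Coefficients: [6, 2, 5, 6, 5]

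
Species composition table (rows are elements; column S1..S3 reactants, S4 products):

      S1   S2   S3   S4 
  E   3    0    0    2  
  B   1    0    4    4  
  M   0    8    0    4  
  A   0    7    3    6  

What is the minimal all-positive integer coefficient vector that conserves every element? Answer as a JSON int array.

E: 4·3+3·0+5·0 = 12 | 6·2 = 12
B: 4·1+3·0+5·4 = 24 | 6·4 = 24
M: 4·0+3·8+5·0 = 24 | 6·4 = 24
A: 4·0+3·7+5·3 = 36 | 6·6 = 36
gcd(4,3,5,6) = 1

Coefficients: [4, 3, 5, 6]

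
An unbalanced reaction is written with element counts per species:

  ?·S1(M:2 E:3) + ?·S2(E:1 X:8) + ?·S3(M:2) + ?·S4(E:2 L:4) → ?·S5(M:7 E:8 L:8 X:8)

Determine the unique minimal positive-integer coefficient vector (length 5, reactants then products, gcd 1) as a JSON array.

M: 2·2+2·0+5·2+4·0 = 14 | 2·7 = 14
E: 2·3+2·1+5·0+4·2 = 16 | 2·8 = 16
L: 2·0+2·0+5·0+4·4 = 16 | 2·8 = 16
X: 2·0+2·8+5·0+4·0 = 16 | 2·8 = 16
gcd(2,2,5,4,2) = 1

Coefficients: [2, 2, 5, 4, 2]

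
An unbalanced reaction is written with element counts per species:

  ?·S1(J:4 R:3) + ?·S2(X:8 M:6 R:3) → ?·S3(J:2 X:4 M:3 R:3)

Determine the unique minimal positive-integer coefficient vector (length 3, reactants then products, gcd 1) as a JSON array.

J: 1·4+1·0 = 4 | 2·2 = 4
X: 1·0+1·8 = 8 | 2·4 = 8
M: 1·0+1·6 = 6 | 2·3 = 6
R: 1·3+1·3 = 6 | 2·3 = 6
gcd(1,1,2) = 1

Coefficients: [1, 1, 2]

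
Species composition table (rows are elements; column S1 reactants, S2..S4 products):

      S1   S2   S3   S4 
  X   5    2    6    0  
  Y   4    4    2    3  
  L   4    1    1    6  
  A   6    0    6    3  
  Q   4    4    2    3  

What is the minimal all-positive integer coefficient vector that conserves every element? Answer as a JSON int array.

X: 4·5 = 20 | 1·2+3·6+2·0 = 20
Y: 4·4 = 16 | 1·4+3·2+2·3 = 16
L: 4·4 = 16 | 1·1+3·1+2·6 = 16
A: 4·6 = 24 | 1·0+3·6+2·3 = 24
Q: 4·4 = 16 | 1·4+3·2+2·3 = 16
gcd(4,1,3,2) = 1

Coefficients: [4, 1, 3, 2]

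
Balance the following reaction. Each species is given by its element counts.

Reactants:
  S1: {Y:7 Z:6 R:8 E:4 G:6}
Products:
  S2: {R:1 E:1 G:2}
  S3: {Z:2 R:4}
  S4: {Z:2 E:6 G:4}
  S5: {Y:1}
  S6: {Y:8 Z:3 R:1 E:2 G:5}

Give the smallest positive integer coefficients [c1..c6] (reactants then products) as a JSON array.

Coefficients: [3, 2, 5, 1, 5, 2]

Y: 3·7 = 21 | 2·0+5·0+1·0+5·1+2·8 = 21
Z: 3·6 = 18 | 2·0+5·2+1·2+5·0+2·3 = 18
R: 3·8 = 24 | 2·1+5·4+1·0+5·0+2·1 = 24
E: 3·4 = 12 | 2·1+5·0+1·6+5·0+2·2 = 12
G: 3·6 = 18 | 2·2+5·0+1·4+5·0+2·5 = 18
gcd(3,2,5,1,5,2) = 1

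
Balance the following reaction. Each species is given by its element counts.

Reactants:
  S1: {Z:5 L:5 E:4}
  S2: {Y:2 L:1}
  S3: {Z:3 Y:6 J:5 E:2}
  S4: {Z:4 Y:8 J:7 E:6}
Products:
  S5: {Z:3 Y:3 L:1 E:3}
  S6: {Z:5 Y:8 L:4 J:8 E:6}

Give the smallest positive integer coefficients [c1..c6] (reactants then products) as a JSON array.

Coefficients: [4, 6, 1, 5, 6, 5]

Z: 4·5+6·0+1·3+5·4 = 43 | 6·3+5·5 = 43
Y: 4·0+6·2+1·6+5·8 = 58 | 6·3+5·8 = 58
L: 4·5+6·1+1·0+5·0 = 26 | 6·1+5·4 = 26
J: 4·0+6·0+1·5+5·7 = 40 | 6·0+5·8 = 40
E: 4·4+6·0+1·2+5·6 = 48 | 6·3+5·6 = 48
gcd(4,6,1,5,6,5) = 1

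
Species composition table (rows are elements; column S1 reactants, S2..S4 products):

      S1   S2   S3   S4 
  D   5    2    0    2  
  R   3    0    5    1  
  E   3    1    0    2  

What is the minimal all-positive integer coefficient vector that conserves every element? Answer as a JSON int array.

Coefficients: [2, 4, 1, 1]

D: 2·5 = 10 | 4·2+1·0+1·2 = 10
R: 2·3 = 6 | 4·0+1·5+1·1 = 6
E: 2·3 = 6 | 4·1+1·0+1·2 = 6
gcd(2,4,1,1) = 1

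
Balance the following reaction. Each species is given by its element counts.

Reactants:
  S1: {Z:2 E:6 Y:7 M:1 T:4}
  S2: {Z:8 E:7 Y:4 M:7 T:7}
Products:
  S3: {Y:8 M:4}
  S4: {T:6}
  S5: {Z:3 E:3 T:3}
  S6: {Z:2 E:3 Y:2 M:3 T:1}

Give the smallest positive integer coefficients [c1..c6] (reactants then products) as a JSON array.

Coefficients: [2, 3, 2, 1, 6, 5]

Z: 2·2+3·8 = 28 | 2·0+1·0+6·3+5·2 = 28
E: 2·6+3·7 = 33 | 2·0+1·0+6·3+5·3 = 33
Y: 2·7+3·4 = 26 | 2·8+1·0+6·0+5·2 = 26
M: 2·1+3·7 = 23 | 2·4+1·0+6·0+5·3 = 23
T: 2·4+3·7 = 29 | 2·0+1·6+6·3+5·1 = 29
gcd(2,3,2,1,6,5) = 1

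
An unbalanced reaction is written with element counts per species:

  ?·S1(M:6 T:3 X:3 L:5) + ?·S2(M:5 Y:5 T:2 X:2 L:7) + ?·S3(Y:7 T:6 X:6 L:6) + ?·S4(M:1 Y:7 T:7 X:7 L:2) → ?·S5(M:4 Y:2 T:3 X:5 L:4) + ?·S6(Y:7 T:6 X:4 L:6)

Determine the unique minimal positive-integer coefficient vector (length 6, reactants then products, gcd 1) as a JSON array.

M: 3·6+1·5+6·0+1·1 = 24 | 6·4+6·0 = 24
Y: 3·0+1·5+6·7+1·7 = 54 | 6·2+6·7 = 54
T: 3·3+1·2+6·6+1·7 = 54 | 6·3+6·6 = 54
X: 3·3+1·2+6·6+1·7 = 54 | 6·5+6·4 = 54
L: 3·5+1·7+6·6+1·2 = 60 | 6·4+6·6 = 60
gcd(3,1,6,1,6,6) = 1

Coefficients: [3, 1, 6, 1, 6, 6]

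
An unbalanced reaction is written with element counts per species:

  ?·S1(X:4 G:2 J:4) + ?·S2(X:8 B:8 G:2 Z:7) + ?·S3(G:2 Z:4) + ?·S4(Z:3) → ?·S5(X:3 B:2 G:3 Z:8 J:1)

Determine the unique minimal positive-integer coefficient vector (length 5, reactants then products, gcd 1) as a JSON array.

X: 1·4+1·8+4·0+3·0 = 12 | 4·3 = 12
B: 1·0+1·8+4·0+3·0 = 8 | 4·2 = 8
G: 1·2+1·2+4·2+3·0 = 12 | 4·3 = 12
Z: 1·0+1·7+4·4+3·3 = 32 | 4·8 = 32
J: 1·4+1·0+4·0+3·0 = 4 | 4·1 = 4
gcd(1,1,4,3,4) = 1

Coefficients: [1, 1, 4, 3, 4]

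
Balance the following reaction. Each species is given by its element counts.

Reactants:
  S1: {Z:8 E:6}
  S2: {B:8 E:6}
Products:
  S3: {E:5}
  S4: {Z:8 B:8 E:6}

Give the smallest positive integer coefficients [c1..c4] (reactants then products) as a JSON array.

Coefficients: [5, 5, 6, 5]

Z: 5·8+5·0 = 40 | 6·0+5·8 = 40
B: 5·0+5·8 = 40 | 6·0+5·8 = 40
E: 5·6+5·6 = 60 | 6·5+5·6 = 60
gcd(5,5,6,5) = 1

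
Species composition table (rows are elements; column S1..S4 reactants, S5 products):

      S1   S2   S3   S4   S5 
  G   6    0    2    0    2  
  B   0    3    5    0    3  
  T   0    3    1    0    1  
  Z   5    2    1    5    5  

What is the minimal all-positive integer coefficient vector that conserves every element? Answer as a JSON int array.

Coefficients: [1, 1, 3, 4, 6]

G: 1·6+1·0+3·2+4·0 = 12 | 6·2 = 12
B: 1·0+1·3+3·5+4·0 = 18 | 6·3 = 18
T: 1·0+1·3+3·1+4·0 = 6 | 6·1 = 6
Z: 1·5+1·2+3·1+4·5 = 30 | 6·5 = 30
gcd(1,1,3,4,6) = 1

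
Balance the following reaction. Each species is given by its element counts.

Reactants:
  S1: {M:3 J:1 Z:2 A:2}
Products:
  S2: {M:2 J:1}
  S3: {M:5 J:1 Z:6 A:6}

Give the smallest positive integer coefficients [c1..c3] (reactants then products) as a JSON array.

Coefficients: [3, 2, 1]

M: 3·3 = 9 | 2·2+1·5 = 9
J: 3·1 = 3 | 2·1+1·1 = 3
Z: 3·2 = 6 | 2·0+1·6 = 6
A: 3·2 = 6 | 2·0+1·6 = 6
gcd(3,2,1) = 1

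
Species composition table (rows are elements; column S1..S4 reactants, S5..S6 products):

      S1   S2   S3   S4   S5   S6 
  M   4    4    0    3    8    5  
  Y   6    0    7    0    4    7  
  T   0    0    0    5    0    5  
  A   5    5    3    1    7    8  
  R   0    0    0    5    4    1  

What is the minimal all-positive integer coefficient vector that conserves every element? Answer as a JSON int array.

Coefficients: [5, 5, 2, 4, 4, 4]

M: 5·4+5·4+2·0+4·3 = 52 | 4·8+4·5 = 52
Y: 5·6+5·0+2·7+4·0 = 44 | 4·4+4·7 = 44
T: 5·0+5·0+2·0+4·5 = 20 | 4·0+4·5 = 20
A: 5·5+5·5+2·3+4·1 = 60 | 4·7+4·8 = 60
R: 5·0+5·0+2·0+4·5 = 20 | 4·4+4·1 = 20
gcd(5,5,2,4,4,4) = 1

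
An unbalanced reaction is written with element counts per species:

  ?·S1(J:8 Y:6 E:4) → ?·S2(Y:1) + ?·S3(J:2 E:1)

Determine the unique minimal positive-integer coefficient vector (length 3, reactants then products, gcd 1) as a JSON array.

Coefficients: [1, 6, 4]

J: 1·8 = 8 | 6·0+4·2 = 8
Y: 1·6 = 6 | 6·1+4·0 = 6
E: 1·4 = 4 | 6·0+4·1 = 4
gcd(1,6,4) = 1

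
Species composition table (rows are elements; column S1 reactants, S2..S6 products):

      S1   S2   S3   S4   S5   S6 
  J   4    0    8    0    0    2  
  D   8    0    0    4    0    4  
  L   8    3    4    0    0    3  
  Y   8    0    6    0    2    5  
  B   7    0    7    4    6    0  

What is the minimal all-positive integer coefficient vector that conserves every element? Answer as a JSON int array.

J: 5·4 = 20 | 6·0+1·8+4·0+2·0+6·2 = 20
D: 5·8 = 40 | 6·0+1·0+4·4+2·0+6·4 = 40
L: 5·8 = 40 | 6·3+1·4+4·0+2·0+6·3 = 40
Y: 5·8 = 40 | 6·0+1·6+4·0+2·2+6·5 = 40
B: 5·7 = 35 | 6·0+1·7+4·4+2·6+6·0 = 35
gcd(5,6,1,4,2,6) = 1

Coefficients: [5, 6, 1, 4, 2, 6]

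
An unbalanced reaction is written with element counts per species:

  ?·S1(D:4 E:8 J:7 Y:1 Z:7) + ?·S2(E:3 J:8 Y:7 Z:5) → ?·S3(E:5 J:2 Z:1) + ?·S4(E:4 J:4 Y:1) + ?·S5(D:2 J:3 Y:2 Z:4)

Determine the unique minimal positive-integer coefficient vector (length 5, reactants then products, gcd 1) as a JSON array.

Coefficients: [2, 1, 3, 1, 4]

D: 2·4+1·0 = 8 | 3·0+1·0+4·2 = 8
E: 2·8+1·3 = 19 | 3·5+1·4+4·0 = 19
J: 2·7+1·8 = 22 | 3·2+1·4+4·3 = 22
Y: 2·1+1·7 = 9 | 3·0+1·1+4·2 = 9
Z: 2·7+1·5 = 19 | 3·1+1·0+4·4 = 19
gcd(2,1,3,1,4) = 1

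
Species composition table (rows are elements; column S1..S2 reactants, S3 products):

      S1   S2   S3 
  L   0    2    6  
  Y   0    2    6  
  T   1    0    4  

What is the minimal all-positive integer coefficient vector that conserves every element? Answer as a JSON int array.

L: 4·0+3·2 = 6 | 1·6 = 6
Y: 4·0+3·2 = 6 | 1·6 = 6
T: 4·1+3·0 = 4 | 1·4 = 4
gcd(4,3,1) = 1

Coefficients: [4, 3, 1]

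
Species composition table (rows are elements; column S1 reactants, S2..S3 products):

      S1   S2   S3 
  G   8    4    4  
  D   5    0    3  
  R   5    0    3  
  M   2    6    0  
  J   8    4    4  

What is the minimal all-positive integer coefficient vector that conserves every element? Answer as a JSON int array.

G: 3·8 = 24 | 1·4+5·4 = 24
D: 3·5 = 15 | 1·0+5·3 = 15
R: 3·5 = 15 | 1·0+5·3 = 15
M: 3·2 = 6 | 1·6+5·0 = 6
J: 3·8 = 24 | 1·4+5·4 = 24
gcd(3,1,5) = 1

Coefficients: [3, 1, 5]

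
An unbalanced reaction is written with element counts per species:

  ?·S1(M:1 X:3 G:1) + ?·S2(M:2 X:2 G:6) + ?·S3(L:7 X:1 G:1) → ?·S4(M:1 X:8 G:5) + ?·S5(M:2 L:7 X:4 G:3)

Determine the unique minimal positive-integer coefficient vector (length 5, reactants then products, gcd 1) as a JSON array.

Coefficients: [5, 1, 3, 1, 3]

M: 5·1+1·2+3·0 = 7 | 1·1+3·2 = 7
L: 5·0+1·0+3·7 = 21 | 1·0+3·7 = 21
X: 5·3+1·2+3·1 = 20 | 1·8+3·4 = 20
G: 5·1+1·6+3·1 = 14 | 1·5+3·3 = 14
gcd(5,1,3,1,3) = 1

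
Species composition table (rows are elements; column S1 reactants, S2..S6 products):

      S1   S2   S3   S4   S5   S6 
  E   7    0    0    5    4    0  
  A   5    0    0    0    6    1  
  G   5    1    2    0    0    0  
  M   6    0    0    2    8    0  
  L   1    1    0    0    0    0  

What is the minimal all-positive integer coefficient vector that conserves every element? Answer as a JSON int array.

E: 2·7 = 14 | 2·0+4·0+2·5+1·4+4·0 = 14
A: 2·5 = 10 | 2·0+4·0+2·0+1·6+4·1 = 10
G: 2·5 = 10 | 2·1+4·2+2·0+1·0+4·0 = 10
M: 2·6 = 12 | 2·0+4·0+2·2+1·8+4·0 = 12
L: 2·1 = 2 | 2·1+4·0+2·0+1·0+4·0 = 2
gcd(2,2,4,2,1,4) = 1

Coefficients: [2, 2, 4, 2, 1, 4]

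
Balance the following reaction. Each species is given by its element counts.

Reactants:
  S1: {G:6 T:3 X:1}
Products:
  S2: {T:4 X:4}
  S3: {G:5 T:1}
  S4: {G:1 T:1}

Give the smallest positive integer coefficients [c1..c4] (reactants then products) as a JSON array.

G: 4·6 = 24 | 1·0+4·5+4·1 = 24
T: 4·3 = 12 | 1·4+4·1+4·1 = 12
X: 4·1 = 4 | 1·4+4·0+4·0 = 4
gcd(4,1,4,4) = 1

Coefficients: [4, 1, 4, 4]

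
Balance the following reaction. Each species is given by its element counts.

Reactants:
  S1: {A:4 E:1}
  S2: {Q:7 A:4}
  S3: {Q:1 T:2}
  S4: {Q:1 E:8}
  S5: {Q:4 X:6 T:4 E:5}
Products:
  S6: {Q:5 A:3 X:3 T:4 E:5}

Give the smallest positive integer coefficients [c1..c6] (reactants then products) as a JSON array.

Q: 2·0+1·7+4·1+1·1+2·4 = 20 | 4·5 = 20
A: 2·4+1·4+4·0+1·0+2·0 = 12 | 4·3 = 12
X: 2·0+1·0+4·0+1·0+2·6 = 12 | 4·3 = 12
T: 2·0+1·0+4·2+1·0+2·4 = 16 | 4·4 = 16
E: 2·1+1·0+4·0+1·8+2·5 = 20 | 4·5 = 20
gcd(2,1,4,1,2,4) = 1

Coefficients: [2, 1, 4, 1, 2, 4]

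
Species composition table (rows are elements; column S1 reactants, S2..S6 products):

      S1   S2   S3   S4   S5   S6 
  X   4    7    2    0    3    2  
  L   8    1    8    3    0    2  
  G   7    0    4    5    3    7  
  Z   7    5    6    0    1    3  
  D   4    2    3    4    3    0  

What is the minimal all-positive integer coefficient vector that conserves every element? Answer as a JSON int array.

Coefficients: [6, 1, 5, 1, 1, 2]

X: 6·4 = 24 | 1·7+5·2+1·0+1·3+2·2 = 24
L: 6·8 = 48 | 1·1+5·8+1·3+1·0+2·2 = 48
G: 6·7 = 42 | 1·0+5·4+1·5+1·3+2·7 = 42
Z: 6·7 = 42 | 1·5+5·6+1·0+1·1+2·3 = 42
D: 6·4 = 24 | 1·2+5·3+1·4+1·3+2·0 = 24
gcd(6,1,5,1,1,2) = 1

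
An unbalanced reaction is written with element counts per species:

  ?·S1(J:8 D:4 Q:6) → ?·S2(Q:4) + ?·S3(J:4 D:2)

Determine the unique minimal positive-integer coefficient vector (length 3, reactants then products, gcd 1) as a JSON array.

J: 2·8 = 16 | 3·0+4·4 = 16
D: 2·4 = 8 | 3·0+4·2 = 8
Q: 2·6 = 12 | 3·4+4·0 = 12
gcd(2,3,4) = 1

Coefficients: [2, 3, 4]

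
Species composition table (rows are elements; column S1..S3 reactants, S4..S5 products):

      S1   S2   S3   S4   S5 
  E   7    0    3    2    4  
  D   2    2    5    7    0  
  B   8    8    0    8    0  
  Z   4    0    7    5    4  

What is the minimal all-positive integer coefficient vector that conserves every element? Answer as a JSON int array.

Coefficients: [2, 4, 6, 6, 5]

E: 2·7+4·0+6·3 = 32 | 6·2+5·4 = 32
D: 2·2+4·2+6·5 = 42 | 6·7+5·0 = 42
B: 2·8+4·8+6·0 = 48 | 6·8+5·0 = 48
Z: 2·4+4·0+6·7 = 50 | 6·5+5·4 = 50
gcd(2,4,6,6,5) = 1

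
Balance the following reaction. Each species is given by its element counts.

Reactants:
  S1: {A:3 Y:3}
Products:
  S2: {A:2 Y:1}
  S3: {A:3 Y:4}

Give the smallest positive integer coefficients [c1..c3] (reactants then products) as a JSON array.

A: 5·3 = 15 | 3·2+3·3 = 15
Y: 5·3 = 15 | 3·1+3·4 = 15
gcd(5,3,3) = 1

Coefficients: [5, 3, 3]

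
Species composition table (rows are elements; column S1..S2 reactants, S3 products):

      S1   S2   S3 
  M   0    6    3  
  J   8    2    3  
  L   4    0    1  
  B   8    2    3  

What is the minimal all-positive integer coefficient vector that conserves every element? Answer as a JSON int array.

M: 1·0+2·6 = 12 | 4·3 = 12
J: 1·8+2·2 = 12 | 4·3 = 12
L: 1·4+2·0 = 4 | 4·1 = 4
B: 1·8+2·2 = 12 | 4·3 = 12
gcd(1,2,4) = 1

Coefficients: [1, 2, 4]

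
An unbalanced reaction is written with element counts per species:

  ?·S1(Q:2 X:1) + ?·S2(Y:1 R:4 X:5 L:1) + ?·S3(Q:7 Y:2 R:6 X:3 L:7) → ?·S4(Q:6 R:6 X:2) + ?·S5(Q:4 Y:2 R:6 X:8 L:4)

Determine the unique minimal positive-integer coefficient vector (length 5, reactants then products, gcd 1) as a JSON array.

Q: 6·2+6·0+2·7 = 26 | 1·6+5·4 = 26
Y: 6·0+6·1+2·2 = 10 | 1·0+5·2 = 10
R: 6·0+6·4+2·6 = 36 | 1·6+5·6 = 36
X: 6·1+6·5+2·3 = 42 | 1·2+5·8 = 42
L: 6·0+6·1+2·7 = 20 | 1·0+5·4 = 20
gcd(6,6,2,1,5) = 1

Coefficients: [6, 6, 2, 1, 5]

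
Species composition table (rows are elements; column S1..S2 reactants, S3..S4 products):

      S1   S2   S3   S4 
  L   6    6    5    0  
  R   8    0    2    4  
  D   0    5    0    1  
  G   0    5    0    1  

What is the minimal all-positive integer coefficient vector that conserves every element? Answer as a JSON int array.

Coefficients: [4, 1, 6, 5]

L: 4·6+1·6 = 30 | 6·5+5·0 = 30
R: 4·8+1·0 = 32 | 6·2+5·4 = 32
D: 4·0+1·5 = 5 | 6·0+5·1 = 5
G: 4·0+1·5 = 5 | 6·0+5·1 = 5
gcd(4,1,6,5) = 1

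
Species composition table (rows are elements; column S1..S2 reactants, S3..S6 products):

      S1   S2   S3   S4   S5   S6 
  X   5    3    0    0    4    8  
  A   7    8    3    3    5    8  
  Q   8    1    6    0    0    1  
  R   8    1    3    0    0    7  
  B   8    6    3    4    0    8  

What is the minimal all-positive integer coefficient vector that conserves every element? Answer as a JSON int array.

X: 1·5+5·3 = 20 | 2·0+6·0+3·4+1·8 = 20
A: 1·7+5·8 = 47 | 2·3+6·3+3·5+1·8 = 47
Q: 1·8+5·1 = 13 | 2·6+6·0+3·0+1·1 = 13
R: 1·8+5·1 = 13 | 2·3+6·0+3·0+1·7 = 13
B: 1·8+5·6 = 38 | 2·3+6·4+3·0+1·8 = 38
gcd(1,5,2,6,3,1) = 1

Coefficients: [1, 5, 2, 6, 3, 1]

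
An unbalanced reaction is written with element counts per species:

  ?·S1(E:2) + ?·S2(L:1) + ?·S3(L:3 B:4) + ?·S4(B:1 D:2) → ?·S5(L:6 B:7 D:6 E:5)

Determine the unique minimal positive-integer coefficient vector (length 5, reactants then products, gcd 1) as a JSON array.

L: 5·0+6·1+2·3+6·0 = 12 | 2·6 = 12
B: 5·0+6·0+2·4+6·1 = 14 | 2·7 = 14
D: 5·0+6·0+2·0+6·2 = 12 | 2·6 = 12
E: 5·2+6·0+2·0+6·0 = 10 | 2·5 = 10
gcd(5,6,2,6,2) = 1

Coefficients: [5, 6, 2, 6, 2]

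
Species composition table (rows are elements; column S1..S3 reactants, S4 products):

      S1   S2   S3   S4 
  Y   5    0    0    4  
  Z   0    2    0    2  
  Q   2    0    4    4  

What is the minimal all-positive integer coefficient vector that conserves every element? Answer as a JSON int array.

Y: 4·5+5·0+3·0 = 20 | 5·4 = 20
Z: 4·0+5·2+3·0 = 10 | 5·2 = 10
Q: 4·2+5·0+3·4 = 20 | 5·4 = 20
gcd(4,5,3,5) = 1

Coefficients: [4, 5, 3, 5]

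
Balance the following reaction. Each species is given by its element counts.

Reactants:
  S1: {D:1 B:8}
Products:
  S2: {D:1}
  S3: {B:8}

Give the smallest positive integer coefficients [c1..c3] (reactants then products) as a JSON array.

D: 1·1 = 1 | 1·1+1·0 = 1
B: 1·8 = 8 | 1·0+1·8 = 8
gcd(1,1,1) = 1

Coefficients: [1, 1, 1]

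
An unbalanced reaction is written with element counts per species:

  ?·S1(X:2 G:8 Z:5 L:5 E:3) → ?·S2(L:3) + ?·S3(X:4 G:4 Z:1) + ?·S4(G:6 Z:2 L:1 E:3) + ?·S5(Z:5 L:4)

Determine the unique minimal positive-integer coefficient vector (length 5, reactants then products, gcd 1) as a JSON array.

Coefficients: [6, 4, 3, 6, 3]

X: 6·2 = 12 | 4·0+3·4+6·0+3·0 = 12
G: 6·8 = 48 | 4·0+3·4+6·6+3·0 = 48
Z: 6·5 = 30 | 4·0+3·1+6·2+3·5 = 30
L: 6·5 = 30 | 4·3+3·0+6·1+3·4 = 30
E: 6·3 = 18 | 4·0+3·0+6·3+3·0 = 18
gcd(6,4,3,6,3) = 1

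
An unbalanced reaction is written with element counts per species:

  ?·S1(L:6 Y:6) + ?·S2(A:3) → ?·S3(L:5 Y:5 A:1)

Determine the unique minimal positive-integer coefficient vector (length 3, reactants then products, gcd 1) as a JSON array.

L: 5·6+2·0 = 30 | 6·5 = 30
Y: 5·6+2·0 = 30 | 6·5 = 30
A: 5·0+2·3 = 6 | 6·1 = 6
gcd(5,2,6) = 1

Coefficients: [5, 2, 6]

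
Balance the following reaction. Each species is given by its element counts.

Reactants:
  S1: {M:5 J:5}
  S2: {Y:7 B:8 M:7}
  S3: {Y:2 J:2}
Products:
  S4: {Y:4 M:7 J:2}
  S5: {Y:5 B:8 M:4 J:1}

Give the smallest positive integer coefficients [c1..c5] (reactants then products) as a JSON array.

Y: 1·0+3·7+1·2 = 23 | 2·4+3·5 = 23
B: 1·0+3·8+1·0 = 24 | 2·0+3·8 = 24
M: 1·5+3·7+1·0 = 26 | 2·7+3·4 = 26
J: 1·5+3·0+1·2 = 7 | 2·2+3·1 = 7
gcd(1,3,1,2,3) = 1

Coefficients: [1, 3, 1, 2, 3]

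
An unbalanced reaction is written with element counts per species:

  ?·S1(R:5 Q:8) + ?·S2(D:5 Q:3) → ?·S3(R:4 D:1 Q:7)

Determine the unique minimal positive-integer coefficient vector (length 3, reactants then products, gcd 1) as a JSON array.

R: 4·5+1·0 = 20 | 5·4 = 20
D: 4·0+1·5 = 5 | 5·1 = 5
Q: 4·8+1·3 = 35 | 5·7 = 35
gcd(4,1,5) = 1

Coefficients: [4, 1, 5]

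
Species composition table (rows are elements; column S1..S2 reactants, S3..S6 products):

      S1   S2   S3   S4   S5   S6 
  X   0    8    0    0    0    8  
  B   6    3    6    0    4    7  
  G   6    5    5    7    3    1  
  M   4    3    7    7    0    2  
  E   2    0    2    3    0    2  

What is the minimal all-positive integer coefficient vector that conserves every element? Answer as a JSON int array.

Coefficients: [5, 1, 1, 2, 5, 1]

X: 5·0+1·8 = 8 | 1·0+2·0+5·0+1·8 = 8
B: 5·6+1·3 = 33 | 1·6+2·0+5·4+1·7 = 33
G: 5·6+1·5 = 35 | 1·5+2·7+5·3+1·1 = 35
M: 5·4+1·3 = 23 | 1·7+2·7+5·0+1·2 = 23
E: 5·2+1·0 = 10 | 1·2+2·3+5·0+1·2 = 10
gcd(5,1,1,2,5,1) = 1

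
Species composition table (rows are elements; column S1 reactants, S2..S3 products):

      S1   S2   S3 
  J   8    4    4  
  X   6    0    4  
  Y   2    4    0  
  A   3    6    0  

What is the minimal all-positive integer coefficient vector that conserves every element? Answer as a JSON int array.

Coefficients: [2, 1, 3]

J: 2·8 = 16 | 1·4+3·4 = 16
X: 2·6 = 12 | 1·0+3·4 = 12
Y: 2·2 = 4 | 1·4+3·0 = 4
A: 2·3 = 6 | 1·6+3·0 = 6
gcd(2,1,3) = 1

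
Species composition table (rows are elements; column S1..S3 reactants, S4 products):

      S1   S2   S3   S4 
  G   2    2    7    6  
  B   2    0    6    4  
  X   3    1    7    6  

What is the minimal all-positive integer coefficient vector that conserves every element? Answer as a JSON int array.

G: 4·2+4·2+2·7 = 30 | 5·6 = 30
B: 4·2+4·0+2·6 = 20 | 5·4 = 20
X: 4·3+4·1+2·7 = 30 | 5·6 = 30
gcd(4,4,2,5) = 1

Coefficients: [4, 4, 2, 5]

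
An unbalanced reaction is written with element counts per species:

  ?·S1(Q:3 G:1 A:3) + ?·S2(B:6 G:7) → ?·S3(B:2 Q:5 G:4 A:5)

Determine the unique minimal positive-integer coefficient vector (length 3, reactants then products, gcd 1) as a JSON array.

B: 5·0+1·6 = 6 | 3·2 = 6
Q: 5·3+1·0 = 15 | 3·5 = 15
G: 5·1+1·7 = 12 | 3·4 = 12
A: 5·3+1·0 = 15 | 3·5 = 15
gcd(5,1,3) = 1

Coefficients: [5, 1, 3]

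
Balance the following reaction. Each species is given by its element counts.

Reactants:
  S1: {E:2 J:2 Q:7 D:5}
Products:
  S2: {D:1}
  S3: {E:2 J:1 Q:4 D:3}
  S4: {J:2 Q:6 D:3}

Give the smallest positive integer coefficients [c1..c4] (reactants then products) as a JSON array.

E: 2·2 = 4 | 1·0+2·2+1·0 = 4
J: 2·2 = 4 | 1·0+2·1+1·2 = 4
Q: 2·7 = 14 | 1·0+2·4+1·6 = 14
D: 2·5 = 10 | 1·1+2·3+1·3 = 10
gcd(2,1,2,1) = 1

Coefficients: [2, 1, 2, 1]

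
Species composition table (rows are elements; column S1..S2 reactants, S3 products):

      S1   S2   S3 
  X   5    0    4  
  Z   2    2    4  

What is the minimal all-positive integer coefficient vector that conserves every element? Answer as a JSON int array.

X: 4·5+6·0 = 20 | 5·4 = 20
Z: 4·2+6·2 = 20 | 5·4 = 20
gcd(4,6,5) = 1

Coefficients: [4, 6, 5]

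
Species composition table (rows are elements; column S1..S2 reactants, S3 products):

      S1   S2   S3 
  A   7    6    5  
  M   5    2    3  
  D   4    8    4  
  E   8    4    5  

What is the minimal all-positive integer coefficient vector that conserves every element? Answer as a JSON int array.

A: 2·7+1·6 = 20 | 4·5 = 20
M: 2·5+1·2 = 12 | 4·3 = 12
D: 2·4+1·8 = 16 | 4·4 = 16
E: 2·8+1·4 = 20 | 4·5 = 20
gcd(2,1,4) = 1

Coefficients: [2, 1, 4]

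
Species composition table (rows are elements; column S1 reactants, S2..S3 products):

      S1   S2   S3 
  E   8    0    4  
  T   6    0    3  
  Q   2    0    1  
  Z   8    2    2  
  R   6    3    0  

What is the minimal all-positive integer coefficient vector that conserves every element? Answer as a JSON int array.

E: 1·8 = 8 | 2·0+2·4 = 8
T: 1·6 = 6 | 2·0+2·3 = 6
Q: 1·2 = 2 | 2·0+2·1 = 2
Z: 1·8 = 8 | 2·2+2·2 = 8
R: 1·6 = 6 | 2·3+2·0 = 6
gcd(1,2,2) = 1

Coefficients: [1, 2, 2]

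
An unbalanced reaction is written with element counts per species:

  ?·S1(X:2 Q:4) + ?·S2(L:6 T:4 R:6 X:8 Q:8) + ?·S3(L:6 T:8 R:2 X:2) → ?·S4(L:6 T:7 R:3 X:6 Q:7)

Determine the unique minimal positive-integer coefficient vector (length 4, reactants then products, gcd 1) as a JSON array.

Coefficients: [5, 1, 3, 4]

L: 5·0+1·6+3·6 = 24 | 4·6 = 24
T: 5·0+1·4+3·8 = 28 | 4·7 = 28
R: 5·0+1·6+3·2 = 12 | 4·3 = 12
X: 5·2+1·8+3·2 = 24 | 4·6 = 24
Q: 5·4+1·8+3·0 = 28 | 4·7 = 28
gcd(5,1,3,4) = 1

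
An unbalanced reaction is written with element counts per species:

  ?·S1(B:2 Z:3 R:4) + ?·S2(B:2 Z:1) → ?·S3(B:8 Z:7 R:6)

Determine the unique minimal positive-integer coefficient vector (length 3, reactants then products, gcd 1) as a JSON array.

B: 3·2+5·2 = 16 | 2·8 = 16
Z: 3·3+5·1 = 14 | 2·7 = 14
R: 3·4+5·0 = 12 | 2·6 = 12
gcd(3,5,2) = 1

Coefficients: [3, 5, 2]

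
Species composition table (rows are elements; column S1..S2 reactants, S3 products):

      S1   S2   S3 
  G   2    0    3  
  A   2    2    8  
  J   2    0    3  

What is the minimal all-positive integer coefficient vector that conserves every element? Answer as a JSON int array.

Coefficients: [3, 5, 2]

G: 3·2+5·0 = 6 | 2·3 = 6
A: 3·2+5·2 = 16 | 2·8 = 16
J: 3·2+5·0 = 6 | 2·3 = 6
gcd(3,5,2) = 1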